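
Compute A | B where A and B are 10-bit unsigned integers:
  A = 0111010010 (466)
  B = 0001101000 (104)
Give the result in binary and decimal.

Apply | to each column (1 where either bit is 1):
  0111010010
| 0001101000
------------
  0111111010

Answer: 0111111010 (506)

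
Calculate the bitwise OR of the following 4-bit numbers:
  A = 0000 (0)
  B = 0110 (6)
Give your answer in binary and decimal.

Apply | to each column (1 where either bit is 1):
  0000
| 0110
------
  0110

Answer: 0110 (6)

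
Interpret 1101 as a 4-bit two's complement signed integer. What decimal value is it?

MSB is 1, so the value is negative. Find the magnitude:
1. Invert bits:  0010
2. Add 1:        0011  = 3
3. Apply sign:   -3

Answer: -3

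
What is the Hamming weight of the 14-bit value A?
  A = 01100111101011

01100111101011
1-bits at positions (from bit 0 = LSB): 0, 1, 3, 5, 6, 7, 8, 11, 12
Count = 9

Answer: 9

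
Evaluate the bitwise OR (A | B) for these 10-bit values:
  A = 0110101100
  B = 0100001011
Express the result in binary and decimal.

Apply | to each column (1 where either bit is 1):
  0110101100
| 0100001011
------------
  0110101111

Answer: 0110101111 (431)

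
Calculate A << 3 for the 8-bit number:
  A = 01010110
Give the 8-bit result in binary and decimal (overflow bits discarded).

Shift left by 3: drop the top 3 bit(s), append 3 zero(s) on the right.
  01010110  ->  discard [010], keep [10110], append 000
= 10110000

Answer: 10110000 (176)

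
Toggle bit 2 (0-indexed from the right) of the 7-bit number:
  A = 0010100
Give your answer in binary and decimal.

Mask = 1 << 2 = 0000100
Bit 2 of A is 1; XOR with the mask flips it to 0.
  0010100
^ 0000100
---------
  0010000

Answer: 0010000 (16)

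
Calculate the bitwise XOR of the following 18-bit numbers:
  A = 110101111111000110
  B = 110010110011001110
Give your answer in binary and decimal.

Apply ^ to each column (1 where bits differ):
  110101111111000110
^ 110010110011001110
--------------------
  000111001100001000

Answer: 000111001100001000 (29448)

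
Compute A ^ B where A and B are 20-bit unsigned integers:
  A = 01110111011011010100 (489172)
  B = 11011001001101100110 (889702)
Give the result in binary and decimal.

Apply ^ to each column (1 where bits differ):
  01110111011011010100
^ 11011001001101100110
----------------------
  10101110010110110010

Answer: 10101110010110110010 (714162)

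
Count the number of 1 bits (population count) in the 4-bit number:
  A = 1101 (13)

1101
1-bits at positions (from bit 0 = LSB): 0, 2, 3
Count = 3

Answer: 3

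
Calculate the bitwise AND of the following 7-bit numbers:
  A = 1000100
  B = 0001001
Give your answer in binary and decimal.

Apply & to each column (1 only where both bits are 1):
  1000100
& 0001001
---------
  0000000

Answer: 0000000 (0)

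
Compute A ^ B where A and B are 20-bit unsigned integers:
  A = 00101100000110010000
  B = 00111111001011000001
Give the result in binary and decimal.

Apply ^ to each column (1 where bits differ):
  00101100000110010000
^ 00111111001011000001
----------------------
  00010011001101010001

Answer: 00010011001101010001 (78673)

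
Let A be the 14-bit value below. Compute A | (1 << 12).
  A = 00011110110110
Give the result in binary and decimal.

Mask = 1 << 12 = 01000000000000
Bit 12 of A is 0, so OR-ing with the mask flips it to 1.
  00011110110110
| 01000000000000
----------------
  01011110110110

Answer: 01011110110110 (6070)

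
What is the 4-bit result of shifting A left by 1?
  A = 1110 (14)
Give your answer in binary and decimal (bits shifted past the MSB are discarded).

Shift left by 1: drop the top 1 bit(s), append 1 zero(s) on the right.
  1110  ->  discard [1], keep [110], append 0
= 1100

Answer: 1100 (12)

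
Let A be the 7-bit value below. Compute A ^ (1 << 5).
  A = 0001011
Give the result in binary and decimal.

Mask = 1 << 5 = 0100000
Bit 5 of A is 0; XOR with the mask flips it to 1.
  0001011
^ 0100000
---------
  0101011

Answer: 0101011 (43)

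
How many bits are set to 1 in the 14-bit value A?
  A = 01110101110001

01110101110001
1-bits at positions (from bit 0 = LSB): 0, 4, 5, 6, 8, 10, 11, 12
Count = 8

Answer: 8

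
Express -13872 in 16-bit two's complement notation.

1. Binary of +13872:  0011011000110000
2. Invert bits:     1100100111001111
3. Add 1:           1100100111010000

Answer: 1100100111010000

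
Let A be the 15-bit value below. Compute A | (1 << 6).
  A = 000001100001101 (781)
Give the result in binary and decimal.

Mask = 1 << 6 = 000000001000000
Bit 6 of A is 0, so OR-ing with the mask flips it to 1.
  000001100001101
| 000000001000000
-----------------
  000001101001101

Answer: 000001101001101 (845)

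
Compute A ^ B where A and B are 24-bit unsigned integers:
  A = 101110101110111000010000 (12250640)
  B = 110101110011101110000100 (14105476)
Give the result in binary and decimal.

Apply ^ to each column (1 where bits differ):
  101110101110111000010000
^ 110101110011101110000100
--------------------------
  011011011101010110010100

Answer: 011011011101010110010100 (7198100)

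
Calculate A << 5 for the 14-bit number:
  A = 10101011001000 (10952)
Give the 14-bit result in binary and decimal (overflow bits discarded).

Shift left by 5: drop the top 5 bit(s), append 5 zero(s) on the right.
  10101011001000  ->  discard [10101], keep [011001000], append 00000
= 01100100000000

Answer: 01100100000000 (6400)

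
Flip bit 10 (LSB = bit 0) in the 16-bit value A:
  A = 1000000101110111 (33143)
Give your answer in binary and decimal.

Mask = 1 << 10 = 0000010000000000
Bit 10 of A is 0; XOR with the mask flips it to 1.
  1000000101110111
^ 0000010000000000
------------------
  1000010101110111

Answer: 1000010101110111 (34167)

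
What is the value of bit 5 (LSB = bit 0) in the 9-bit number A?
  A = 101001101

Bit 5 is the 6th from the right.
  101001101
     ^
That bit is 0.

Answer: 0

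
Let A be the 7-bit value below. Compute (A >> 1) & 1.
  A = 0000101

Bit 1 is the 2nd from the right.
  0000101
       ^
That bit is 0.

Answer: 0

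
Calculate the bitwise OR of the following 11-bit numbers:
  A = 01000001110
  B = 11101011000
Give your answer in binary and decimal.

Apply | to each column (1 where either bit is 1):
  01000001110
| 11101011000
-------------
  11101011110

Answer: 11101011110 (1886)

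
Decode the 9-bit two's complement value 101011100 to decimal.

MSB is 1, so the value is negative. Find the magnitude:
1. Invert bits:  010100011
2. Add 1:        010100100  = 164
3. Apply sign:   -164

Answer: -164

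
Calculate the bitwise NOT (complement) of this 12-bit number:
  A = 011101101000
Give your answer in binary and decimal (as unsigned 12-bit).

Flip each bit (0->1, 1->0):
  011101101000
  100010010111

Answer: 100010010111 (2199)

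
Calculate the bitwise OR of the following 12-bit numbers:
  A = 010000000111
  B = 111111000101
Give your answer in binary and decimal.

Apply | to each column (1 where either bit is 1):
  010000000111
| 111111000101
--------------
  111111000111

Answer: 111111000111 (4039)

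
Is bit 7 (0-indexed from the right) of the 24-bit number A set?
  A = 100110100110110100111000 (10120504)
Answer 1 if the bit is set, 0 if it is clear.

Bit 7 is the 8th from the right.
  100110100110110100111000
                  ^
That bit is 0.

Answer: 0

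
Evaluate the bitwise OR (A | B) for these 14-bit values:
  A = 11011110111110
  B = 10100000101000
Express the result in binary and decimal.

Apply | to each column (1 where either bit is 1):
  11011110111110
| 10100000101000
----------------
  11111110111110

Answer: 11111110111110 (16318)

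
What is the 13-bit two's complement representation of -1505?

1. Binary of +1505:  0010111100001
2. Invert bits:     1101000011110
3. Add 1:           1101000011111

Answer: 1101000011111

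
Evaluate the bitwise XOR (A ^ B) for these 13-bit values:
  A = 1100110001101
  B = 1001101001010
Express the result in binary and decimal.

Apply ^ to each column (1 where bits differ):
  1100110001101
^ 1001101001010
---------------
  0101011000111

Answer: 0101011000111 (2759)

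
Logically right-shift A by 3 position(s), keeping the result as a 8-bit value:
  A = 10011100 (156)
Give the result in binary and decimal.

Logical shift right by 3: drop the bottom 3 bit(s), prepend 3 zero(s) on the left.
  10011100  ->  keep [10011], discard [100], prepend 000
= 00010011

Answer: 00010011 (19)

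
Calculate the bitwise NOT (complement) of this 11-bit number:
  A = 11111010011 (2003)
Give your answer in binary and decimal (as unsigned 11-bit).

Flip each bit (0->1, 1->0):
  11111010011
  00000101100

Answer: 00000101100 (44)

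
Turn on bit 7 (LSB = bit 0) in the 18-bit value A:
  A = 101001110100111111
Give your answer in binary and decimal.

Mask = 1 << 7 = 000000000010000000
Bit 7 of A is 0, so OR-ing with the mask flips it to 1.
  101001110100111111
| 000000000010000000
--------------------
  101001110110111111

Answer: 101001110110111111 (171455)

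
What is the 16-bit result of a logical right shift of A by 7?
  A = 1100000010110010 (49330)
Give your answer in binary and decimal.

Logical shift right by 7: drop the bottom 7 bit(s), prepend 7 zero(s) on the left.
  1100000010110010  ->  keep [110000001], discard [0110010], prepend 0000000
= 0000000110000001

Answer: 0000000110000001 (385)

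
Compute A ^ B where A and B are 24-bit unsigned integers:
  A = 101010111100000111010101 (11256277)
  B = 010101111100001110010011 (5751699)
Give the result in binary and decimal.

Apply ^ to each column (1 where bits differ):
  101010111100000111010101
^ 010101111100001110010011
--------------------------
  111111000000001001000110

Answer: 111111000000001001000110 (16515654)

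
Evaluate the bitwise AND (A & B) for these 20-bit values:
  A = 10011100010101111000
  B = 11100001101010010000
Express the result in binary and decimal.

Apply & to each column (1 only where both bits are 1):
  10011100010101111000
& 11100001101010010000
----------------------
  10000000000000010000

Answer: 10000000000000010000 (524304)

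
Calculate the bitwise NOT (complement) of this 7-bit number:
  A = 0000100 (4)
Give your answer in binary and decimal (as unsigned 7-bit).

Flip each bit (0->1, 1->0):
  0000100
  1111011

Answer: 1111011 (123)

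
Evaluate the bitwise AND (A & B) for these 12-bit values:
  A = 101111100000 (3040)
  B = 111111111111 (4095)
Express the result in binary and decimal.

Apply & to each column (1 only where both bits are 1):
  101111100000
& 111111111111
--------------
  101111100000

Answer: 101111100000 (3040)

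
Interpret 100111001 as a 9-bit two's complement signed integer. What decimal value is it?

MSB is 1, so the value is negative. Find the magnitude:
1. Invert bits:  011000110
2. Add 1:        011000111  = 199
3. Apply sign:   -199

Answer: -199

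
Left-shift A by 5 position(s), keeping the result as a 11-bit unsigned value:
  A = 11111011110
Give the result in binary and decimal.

Shift left by 5: drop the top 5 bit(s), append 5 zero(s) on the right.
  11111011110  ->  discard [11111], keep [011110], append 00000
= 01111000000

Answer: 01111000000 (960)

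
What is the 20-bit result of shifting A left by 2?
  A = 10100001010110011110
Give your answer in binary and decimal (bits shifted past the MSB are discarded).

Shift left by 2: drop the top 2 bit(s), append 2 zero(s) on the right.
  10100001010110011110  ->  discard [10], keep [100001010110011110], append 00
= 10000101011001111000

Answer: 10000101011001111000 (546424)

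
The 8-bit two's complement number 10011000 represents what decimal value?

MSB is 1, so the value is negative. Find the magnitude:
1. Invert bits:  01100111
2. Add 1:        01101000  = 104
3. Apply sign:   -104

Answer: -104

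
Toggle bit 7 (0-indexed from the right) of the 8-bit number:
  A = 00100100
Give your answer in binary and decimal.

Mask = 1 << 7 = 10000000
Bit 7 of A is 0; XOR with the mask flips it to 1.
  00100100
^ 10000000
----------
  10100100

Answer: 10100100 (164)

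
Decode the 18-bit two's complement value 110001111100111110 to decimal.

MSB is 1, so the value is negative. Find the magnitude:
1. Invert bits:  001110000011000001
2. Add 1:        001110000011000010  = 57538
3. Apply sign:   -57538

Answer: -57538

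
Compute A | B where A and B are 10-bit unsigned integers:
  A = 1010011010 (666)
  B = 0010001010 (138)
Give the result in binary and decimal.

Apply | to each column (1 where either bit is 1):
  1010011010
| 0010001010
------------
  1010011010

Answer: 1010011010 (666)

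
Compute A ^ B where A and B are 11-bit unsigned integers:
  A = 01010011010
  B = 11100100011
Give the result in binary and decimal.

Apply ^ to each column (1 where bits differ):
  01010011010
^ 11100100011
-------------
  10110111001

Answer: 10110111001 (1465)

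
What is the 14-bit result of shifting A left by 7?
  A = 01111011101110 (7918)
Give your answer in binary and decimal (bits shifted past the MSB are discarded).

Shift left by 7: drop the top 7 bit(s), append 7 zero(s) on the right.
  01111011101110  ->  discard [0111101], keep [1101110], append 0000000
= 11011100000000

Answer: 11011100000000 (14080)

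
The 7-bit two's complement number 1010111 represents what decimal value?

MSB is 1, so the value is negative. Find the magnitude:
1. Invert bits:  0101000
2. Add 1:        0101001  = 41
3. Apply sign:   -41

Answer: -41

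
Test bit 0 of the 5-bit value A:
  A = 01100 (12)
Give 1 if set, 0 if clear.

Bit 0 is the 1st from the right.
  01100
      ^
That bit is 0.

Answer: 0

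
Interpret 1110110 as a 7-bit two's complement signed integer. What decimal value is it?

MSB is 1, so the value is negative. Find the magnitude:
1. Invert bits:  0001001
2. Add 1:        0001010  = 10
3. Apply sign:   -10

Answer: -10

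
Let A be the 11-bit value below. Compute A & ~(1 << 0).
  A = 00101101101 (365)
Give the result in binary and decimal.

Mask = ~(1 << 0) = 11111111110
Bit 0 of A is 1, so AND-ing with the mask clears it to 0.
  00101101101
& 11111111110
-------------
  00101101100

Answer: 00101101100 (364)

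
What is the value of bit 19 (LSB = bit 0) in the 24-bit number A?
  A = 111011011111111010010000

Bit 19 is the 20th from the right.
  111011011111111010010000
      ^
That bit is 1.

Answer: 1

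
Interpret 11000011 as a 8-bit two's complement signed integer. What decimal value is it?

MSB is 1, so the value is negative. Find the magnitude:
1. Invert bits:  00111100
2. Add 1:        00111101  = 61
3. Apply sign:   -61

Answer: -61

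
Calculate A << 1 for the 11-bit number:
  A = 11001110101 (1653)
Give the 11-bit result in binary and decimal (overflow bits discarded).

Shift left by 1: drop the top 1 bit(s), append 1 zero(s) on the right.
  11001110101  ->  discard [1], keep [1001110101], append 0
= 10011101010

Answer: 10011101010 (1258)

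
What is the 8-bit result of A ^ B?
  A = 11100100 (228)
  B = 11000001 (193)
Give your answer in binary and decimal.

Apply ^ to each column (1 where bits differ):
  11100100
^ 11000001
----------
  00100101

Answer: 00100101 (37)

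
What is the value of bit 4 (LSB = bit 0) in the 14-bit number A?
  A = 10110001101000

Bit 4 is the 5th from the right.
  10110001101000
           ^
That bit is 0.

Answer: 0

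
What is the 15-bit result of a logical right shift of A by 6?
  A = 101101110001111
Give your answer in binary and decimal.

Logical shift right by 6: drop the bottom 6 bit(s), prepend 6 zero(s) on the left.
  101101110001111  ->  keep [101101110], discard [001111], prepend 000000
= 000000101101110

Answer: 000000101101110 (366)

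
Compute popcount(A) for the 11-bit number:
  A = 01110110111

01110110111
1-bits at positions (from bit 0 = LSB): 0, 1, 2, 4, 5, 7, 8, 9
Count = 8

Answer: 8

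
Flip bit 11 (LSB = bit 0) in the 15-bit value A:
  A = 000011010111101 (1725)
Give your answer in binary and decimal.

Mask = 1 << 11 = 000100000000000
Bit 11 of A is 0; XOR with the mask flips it to 1.
  000011010111101
^ 000100000000000
-----------------
  000111010111101

Answer: 000111010111101 (3773)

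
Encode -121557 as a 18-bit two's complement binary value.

1. Binary of +121557:  011101101011010101
2. Invert bits:     100010010100101010
3. Add 1:           100010010100101011

Answer: 100010010100101011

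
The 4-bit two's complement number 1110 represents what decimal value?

MSB is 1, so the value is negative. Find the magnitude:
1. Invert bits:  0001
2. Add 1:        0010  = 2
3. Apply sign:   -2

Answer: -2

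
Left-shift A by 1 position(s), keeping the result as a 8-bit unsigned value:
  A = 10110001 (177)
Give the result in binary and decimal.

Shift left by 1: drop the top 1 bit(s), append 1 zero(s) on the right.
  10110001  ->  discard [1], keep [0110001], append 0
= 01100010

Answer: 01100010 (98)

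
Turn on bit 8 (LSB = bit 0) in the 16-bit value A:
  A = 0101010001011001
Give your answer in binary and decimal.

Mask = 1 << 8 = 0000000100000000
Bit 8 of A is 0, so OR-ing with the mask flips it to 1.
  0101010001011001
| 0000000100000000
------------------
  0101010101011001

Answer: 0101010101011001 (21849)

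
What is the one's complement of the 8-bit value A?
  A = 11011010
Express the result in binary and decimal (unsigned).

Flip each bit (0->1, 1->0):
  11011010
  00100101

Answer: 00100101 (37)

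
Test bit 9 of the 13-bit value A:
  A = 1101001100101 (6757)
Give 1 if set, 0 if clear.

Bit 9 is the 10th from the right.
  1101001100101
     ^
That bit is 1.

Answer: 1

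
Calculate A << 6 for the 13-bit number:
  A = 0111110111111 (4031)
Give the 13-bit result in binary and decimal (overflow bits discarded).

Shift left by 6: drop the top 6 bit(s), append 6 zero(s) on the right.
  0111110111111  ->  discard [011111], keep [0111111], append 000000
= 0111111000000

Answer: 0111111000000 (4032)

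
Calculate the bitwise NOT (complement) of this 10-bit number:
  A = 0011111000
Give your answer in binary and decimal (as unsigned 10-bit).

Flip each bit (0->1, 1->0):
  0011111000
  1100000111

Answer: 1100000111 (775)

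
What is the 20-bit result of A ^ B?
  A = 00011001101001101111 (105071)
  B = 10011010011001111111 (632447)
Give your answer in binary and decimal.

Apply ^ to each column (1 where bits differ):
  00011001101001101111
^ 10011010011001111111
----------------------
  10000011110000010000

Answer: 10000011110000010000 (539664)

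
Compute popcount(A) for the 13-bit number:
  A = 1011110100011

1011110100011
1-bits at positions (from bit 0 = LSB): 0, 1, 5, 7, 8, 9, 10, 12
Count = 8

Answer: 8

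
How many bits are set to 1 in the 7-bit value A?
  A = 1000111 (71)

1000111
1-bits at positions (from bit 0 = LSB): 0, 1, 2, 6
Count = 4

Answer: 4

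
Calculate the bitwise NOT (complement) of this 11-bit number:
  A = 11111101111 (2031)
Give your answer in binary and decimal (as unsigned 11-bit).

Flip each bit (0->1, 1->0):
  11111101111
  00000010000

Answer: 00000010000 (16)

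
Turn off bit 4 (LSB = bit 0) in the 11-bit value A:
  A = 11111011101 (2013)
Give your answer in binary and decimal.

Mask = ~(1 << 4) = 11111101111
Bit 4 of A is 1, so AND-ing with the mask clears it to 0.
  11111011101
& 11111101111
-------------
  11111001101

Answer: 11111001101 (1997)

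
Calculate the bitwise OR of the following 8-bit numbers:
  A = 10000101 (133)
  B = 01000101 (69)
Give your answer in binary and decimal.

Apply | to each column (1 where either bit is 1):
  10000101
| 01000101
----------
  11000101

Answer: 11000101 (197)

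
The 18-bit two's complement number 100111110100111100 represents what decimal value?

MSB is 1, so the value is negative. Find the magnitude:
1. Invert bits:  011000001011000011
2. Add 1:        011000001011000100  = 99012
3. Apply sign:   -99012

Answer: -99012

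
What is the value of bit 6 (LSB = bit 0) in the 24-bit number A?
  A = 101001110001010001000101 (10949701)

Bit 6 is the 7th from the right.
  101001110001010001000101
                   ^
That bit is 1.

Answer: 1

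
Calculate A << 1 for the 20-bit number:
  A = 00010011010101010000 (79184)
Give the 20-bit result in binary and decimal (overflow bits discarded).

Shift left by 1: drop the top 1 bit(s), append 1 zero(s) on the right.
  00010011010101010000  ->  discard [0], keep [0010011010101010000], append 0
= 00100110101010100000

Answer: 00100110101010100000 (158368)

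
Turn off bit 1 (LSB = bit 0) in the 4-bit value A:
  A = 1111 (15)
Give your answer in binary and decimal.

Mask = ~(1 << 1) = 1101
Bit 1 of A is 1, so AND-ing with the mask clears it to 0.
  1111
& 1101
------
  1101

Answer: 1101 (13)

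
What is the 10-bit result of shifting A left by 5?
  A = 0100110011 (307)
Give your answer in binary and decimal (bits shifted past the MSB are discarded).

Shift left by 5: drop the top 5 bit(s), append 5 zero(s) on the right.
  0100110011  ->  discard [01001], keep [10011], append 00000
= 1001100000

Answer: 1001100000 (608)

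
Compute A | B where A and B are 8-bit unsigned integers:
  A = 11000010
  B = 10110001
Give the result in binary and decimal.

Apply | to each column (1 where either bit is 1):
  11000010
| 10110001
----------
  11110011

Answer: 11110011 (243)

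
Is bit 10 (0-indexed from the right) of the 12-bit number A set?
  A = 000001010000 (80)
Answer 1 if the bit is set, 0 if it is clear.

Bit 10 is the 11th from the right.
  000001010000
   ^
That bit is 0.

Answer: 0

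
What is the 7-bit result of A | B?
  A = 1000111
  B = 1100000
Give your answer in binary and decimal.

Apply | to each column (1 where either bit is 1):
  1000111
| 1100000
---------
  1100111

Answer: 1100111 (103)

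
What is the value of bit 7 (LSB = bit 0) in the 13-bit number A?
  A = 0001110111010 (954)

Bit 7 is the 8th from the right.
  0001110111010
       ^
That bit is 1.

Answer: 1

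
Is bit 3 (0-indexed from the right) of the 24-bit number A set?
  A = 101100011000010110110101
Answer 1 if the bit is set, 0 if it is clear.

Bit 3 is the 4th from the right.
  101100011000010110110101
                      ^
That bit is 0.

Answer: 0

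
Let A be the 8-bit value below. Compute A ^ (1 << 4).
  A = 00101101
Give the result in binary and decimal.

Mask = 1 << 4 = 00010000
Bit 4 of A is 0; XOR with the mask flips it to 1.
  00101101
^ 00010000
----------
  00111101

Answer: 00111101 (61)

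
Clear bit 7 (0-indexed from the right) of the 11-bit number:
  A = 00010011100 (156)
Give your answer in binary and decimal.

Mask = ~(1 << 7) = 11101111111
Bit 7 of A is 1, so AND-ing with the mask clears it to 0.
  00010011100
& 11101111111
-------------
  00000011100

Answer: 00000011100 (28)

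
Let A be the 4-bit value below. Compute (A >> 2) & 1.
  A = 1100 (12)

Bit 2 is the 3rd from the right.
  1100
   ^
That bit is 1.

Answer: 1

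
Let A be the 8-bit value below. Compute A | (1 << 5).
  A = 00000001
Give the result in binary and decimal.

Mask = 1 << 5 = 00100000
Bit 5 of A is 0, so OR-ing with the mask flips it to 1.
  00000001
| 00100000
----------
  00100001

Answer: 00100001 (33)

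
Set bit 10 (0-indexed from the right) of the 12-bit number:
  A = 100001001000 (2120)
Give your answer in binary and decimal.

Mask = 1 << 10 = 010000000000
Bit 10 of A is 0, so OR-ing with the mask flips it to 1.
  100001001000
| 010000000000
--------------
  110001001000

Answer: 110001001000 (3144)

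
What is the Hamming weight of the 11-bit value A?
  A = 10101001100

10101001100
1-bits at positions (from bit 0 = LSB): 2, 3, 6, 8, 10
Count = 5

Answer: 5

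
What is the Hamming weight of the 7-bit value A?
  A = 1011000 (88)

1011000
1-bits at positions (from bit 0 = LSB): 3, 4, 6
Count = 3

Answer: 3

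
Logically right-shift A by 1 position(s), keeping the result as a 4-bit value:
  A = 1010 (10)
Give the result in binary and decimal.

Logical shift right by 1: drop the bottom 1 bit(s), prepend 1 zero(s) on the left.
  1010  ->  keep [101], discard [0], prepend 0
= 0101

Answer: 0101 (5)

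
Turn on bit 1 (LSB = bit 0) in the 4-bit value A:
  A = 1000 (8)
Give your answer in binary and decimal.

Mask = 1 << 1 = 0010
Bit 1 of A is 0, so OR-ing with the mask flips it to 1.
  1000
| 0010
------
  1010

Answer: 1010 (10)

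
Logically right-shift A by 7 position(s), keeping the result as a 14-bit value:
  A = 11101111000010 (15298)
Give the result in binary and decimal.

Logical shift right by 7: drop the bottom 7 bit(s), prepend 7 zero(s) on the left.
  11101111000010  ->  keep [1110111], discard [1000010], prepend 0000000
= 00000001110111

Answer: 00000001110111 (119)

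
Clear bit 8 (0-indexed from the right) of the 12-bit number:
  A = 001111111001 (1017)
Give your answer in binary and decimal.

Mask = ~(1 << 8) = 111011111111
Bit 8 of A is 1, so AND-ing with the mask clears it to 0.
  001111111001
& 111011111111
--------------
  001011111001

Answer: 001011111001 (761)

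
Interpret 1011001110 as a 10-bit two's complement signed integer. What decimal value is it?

MSB is 1, so the value is negative. Find the magnitude:
1. Invert bits:  0100110001
2. Add 1:        0100110010  = 306
3. Apply sign:   -306

Answer: -306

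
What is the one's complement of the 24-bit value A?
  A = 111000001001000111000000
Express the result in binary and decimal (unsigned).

Flip each bit (0->1, 1->0):
  111000001001000111000000
  000111110110111000111111

Answer: 000111110110111000111111 (2059839)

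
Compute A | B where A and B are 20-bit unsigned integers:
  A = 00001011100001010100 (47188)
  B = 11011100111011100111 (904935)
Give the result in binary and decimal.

Apply | to each column (1 where either bit is 1):
  00001011100001010100
| 11011100111011100111
----------------------
  11011111111011110111

Answer: 11011111111011110111 (917239)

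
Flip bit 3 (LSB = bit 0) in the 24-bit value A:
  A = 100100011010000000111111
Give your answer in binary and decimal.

Mask = 1 << 3 = 000000000000000000001000
Bit 3 of A is 1; XOR with the mask flips it to 0.
  100100011010000000111111
^ 000000000000000000001000
--------------------------
  100100011010000000110111

Answer: 100100011010000000110111 (9543735)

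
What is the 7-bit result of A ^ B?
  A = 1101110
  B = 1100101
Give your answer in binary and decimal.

Apply ^ to each column (1 where bits differ):
  1101110
^ 1100101
---------
  0001011

Answer: 0001011 (11)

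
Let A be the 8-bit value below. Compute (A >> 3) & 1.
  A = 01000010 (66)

Bit 3 is the 4th from the right.
  01000010
      ^
That bit is 0.

Answer: 0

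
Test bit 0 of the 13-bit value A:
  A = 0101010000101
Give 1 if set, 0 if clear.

Bit 0 is the 1st from the right.
  0101010000101
              ^
That bit is 1.

Answer: 1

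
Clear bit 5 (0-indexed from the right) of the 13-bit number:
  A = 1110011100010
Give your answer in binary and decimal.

Mask = ~(1 << 5) = 1111111011111
Bit 5 of A is 1, so AND-ing with the mask clears it to 0.
  1110011100010
& 1111111011111
---------------
  1110011000010

Answer: 1110011000010 (7362)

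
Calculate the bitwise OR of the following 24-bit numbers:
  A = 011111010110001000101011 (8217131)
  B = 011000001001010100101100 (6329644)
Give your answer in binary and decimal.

Apply | to each column (1 where either bit is 1):
  011111010110001000101011
| 011000001001010100101100
--------------------------
  011111011111011100101111

Answer: 011111011111011100101111 (8255279)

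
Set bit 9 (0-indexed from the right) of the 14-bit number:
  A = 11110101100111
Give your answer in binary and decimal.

Mask = 1 << 9 = 00001000000000
Bit 9 of A is 0, so OR-ing with the mask flips it to 1.
  11110101100111
| 00001000000000
----------------
  11111101100111

Answer: 11111101100111 (16231)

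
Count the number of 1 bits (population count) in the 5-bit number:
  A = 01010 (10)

01010
1-bits at positions (from bit 0 = LSB): 1, 3
Count = 2

Answer: 2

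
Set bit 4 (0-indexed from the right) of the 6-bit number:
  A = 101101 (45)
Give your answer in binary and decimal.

Mask = 1 << 4 = 010000
Bit 4 of A is 0, so OR-ing with the mask flips it to 1.
  101101
| 010000
--------
  111101

Answer: 111101 (61)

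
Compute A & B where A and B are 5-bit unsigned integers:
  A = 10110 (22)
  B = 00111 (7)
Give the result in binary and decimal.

Apply & to each column (1 only where both bits are 1):
  10110
& 00111
-------
  00110

Answer: 00110 (6)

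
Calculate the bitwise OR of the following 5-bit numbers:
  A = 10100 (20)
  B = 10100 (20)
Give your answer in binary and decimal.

Apply | to each column (1 where either bit is 1):
  10100
| 10100
-------
  10100

Answer: 10100 (20)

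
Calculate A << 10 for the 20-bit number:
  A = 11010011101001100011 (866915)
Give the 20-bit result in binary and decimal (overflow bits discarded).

Shift left by 10: drop the top 10 bit(s), append 10 zero(s) on the right.
  11010011101001100011  ->  discard [1101001110], keep [1001100011], append 0000000000
= 10011000110000000000

Answer: 10011000110000000000 (625664)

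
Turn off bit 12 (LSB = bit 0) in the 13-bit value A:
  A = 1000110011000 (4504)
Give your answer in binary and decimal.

Mask = ~(1 << 12) = 0111111111111
Bit 12 of A is 1, so AND-ing with the mask clears it to 0.
  1000110011000
& 0111111111111
---------------
  0000110011000

Answer: 0000110011000 (408)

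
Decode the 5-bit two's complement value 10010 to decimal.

MSB is 1, so the value is negative. Find the magnitude:
1. Invert bits:  01101
2. Add 1:        01110  = 14
3. Apply sign:   -14

Answer: -14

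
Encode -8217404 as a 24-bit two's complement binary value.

1. Binary of +8217404:  011111010110001100111100
2. Invert bits:     100000101001110011000011
3. Add 1:           100000101001110011000100

Answer: 100000101001110011000100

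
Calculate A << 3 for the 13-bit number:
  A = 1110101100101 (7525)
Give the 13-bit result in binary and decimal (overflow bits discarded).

Shift left by 3: drop the top 3 bit(s), append 3 zero(s) on the right.
  1110101100101  ->  discard [111], keep [0101100101], append 000
= 0101100101000

Answer: 0101100101000 (2856)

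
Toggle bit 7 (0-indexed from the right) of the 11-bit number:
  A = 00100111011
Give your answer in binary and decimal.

Mask = 1 << 7 = 00010000000
Bit 7 of A is 0; XOR with the mask flips it to 1.
  00100111011
^ 00010000000
-------------
  00110111011

Answer: 00110111011 (443)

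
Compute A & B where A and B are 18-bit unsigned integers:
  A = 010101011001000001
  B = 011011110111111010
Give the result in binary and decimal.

Apply & to each column (1 only where both bits are 1):
  010101011001000001
& 011011110111111010
--------------------
  010001010001000000

Answer: 010001010001000000 (70720)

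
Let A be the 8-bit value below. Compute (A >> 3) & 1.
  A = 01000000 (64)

Bit 3 is the 4th from the right.
  01000000
      ^
That bit is 0.

Answer: 0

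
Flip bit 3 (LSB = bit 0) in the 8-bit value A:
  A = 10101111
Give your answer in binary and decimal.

Mask = 1 << 3 = 00001000
Bit 3 of A is 1; XOR with the mask flips it to 0.
  10101111
^ 00001000
----------
  10100111

Answer: 10100111 (167)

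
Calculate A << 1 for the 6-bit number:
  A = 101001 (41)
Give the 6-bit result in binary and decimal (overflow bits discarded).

Shift left by 1: drop the top 1 bit(s), append 1 zero(s) on the right.
  101001  ->  discard [1], keep [01001], append 0
= 010010

Answer: 010010 (18)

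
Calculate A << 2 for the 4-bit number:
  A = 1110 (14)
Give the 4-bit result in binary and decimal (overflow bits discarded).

Shift left by 2: drop the top 2 bit(s), append 2 zero(s) on the right.
  1110  ->  discard [11], keep [10], append 00
= 1000

Answer: 1000 (8)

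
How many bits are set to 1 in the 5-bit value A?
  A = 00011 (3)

00011
1-bits at positions (from bit 0 = LSB): 0, 1
Count = 2

Answer: 2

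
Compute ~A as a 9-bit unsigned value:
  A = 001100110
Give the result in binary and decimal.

Flip each bit (0->1, 1->0):
  001100110
  110011001

Answer: 110011001 (409)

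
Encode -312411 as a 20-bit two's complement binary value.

1. Binary of +312411:  01001100010001011011
2. Invert bits:     10110011101110100100
3. Add 1:           10110011101110100101

Answer: 10110011101110100101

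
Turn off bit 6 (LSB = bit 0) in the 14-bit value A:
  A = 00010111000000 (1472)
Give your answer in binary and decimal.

Mask = ~(1 << 6) = 11111110111111
Bit 6 of A is 1, so AND-ing with the mask clears it to 0.
  00010111000000
& 11111110111111
----------------
  00010110000000

Answer: 00010110000000 (1408)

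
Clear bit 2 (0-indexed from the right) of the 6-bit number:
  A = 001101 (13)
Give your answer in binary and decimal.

Mask = ~(1 << 2) = 111011
Bit 2 of A is 1, so AND-ing with the mask clears it to 0.
  001101
& 111011
--------
  001001

Answer: 001001 (9)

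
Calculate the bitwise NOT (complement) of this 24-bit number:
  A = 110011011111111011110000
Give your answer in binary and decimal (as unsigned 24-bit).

Flip each bit (0->1, 1->0):
  110011011111111011110000
  001100100000000100001111

Answer: 001100100000000100001111 (3277071)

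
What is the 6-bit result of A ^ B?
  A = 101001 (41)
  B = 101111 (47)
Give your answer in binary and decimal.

Apply ^ to each column (1 where bits differ):
  101001
^ 101111
--------
  000110

Answer: 000110 (6)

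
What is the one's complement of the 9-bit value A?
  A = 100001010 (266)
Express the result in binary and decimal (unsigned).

Flip each bit (0->1, 1->0):
  100001010
  011110101

Answer: 011110101 (245)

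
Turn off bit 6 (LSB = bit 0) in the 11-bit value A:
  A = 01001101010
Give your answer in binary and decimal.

Mask = ~(1 << 6) = 11110111111
Bit 6 of A is 1, so AND-ing with the mask clears it to 0.
  01001101010
& 11110111111
-------------
  01000101010

Answer: 01000101010 (554)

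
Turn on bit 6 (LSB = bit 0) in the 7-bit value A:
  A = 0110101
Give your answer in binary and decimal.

Mask = 1 << 6 = 1000000
Bit 6 of A is 0, so OR-ing with the mask flips it to 1.
  0110101
| 1000000
---------
  1110101

Answer: 1110101 (117)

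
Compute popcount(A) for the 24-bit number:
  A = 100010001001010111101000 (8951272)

100010001001010111101000
1-bits at positions (from bit 0 = LSB): 3, 5, 6, 7, 8, 10, 12, 15, 19, 23
Count = 10

Answer: 10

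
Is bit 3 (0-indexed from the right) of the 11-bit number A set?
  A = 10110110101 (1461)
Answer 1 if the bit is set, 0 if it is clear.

Bit 3 is the 4th from the right.
  10110110101
         ^
That bit is 0.

Answer: 0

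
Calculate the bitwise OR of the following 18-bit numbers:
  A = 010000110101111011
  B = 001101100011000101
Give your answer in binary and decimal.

Apply | to each column (1 where either bit is 1):
  010000110101111011
| 001101100011000101
--------------------
  011101110111111111

Answer: 011101110111111111 (122367)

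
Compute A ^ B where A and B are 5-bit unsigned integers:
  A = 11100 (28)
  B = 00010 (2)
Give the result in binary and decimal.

Apply ^ to each column (1 where bits differ):
  11100
^ 00010
-------
  11110

Answer: 11110 (30)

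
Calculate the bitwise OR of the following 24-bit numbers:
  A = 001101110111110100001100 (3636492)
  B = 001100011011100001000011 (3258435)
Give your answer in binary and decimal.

Apply | to each column (1 where either bit is 1):
  001101110111110100001100
| 001100011011100001000011
--------------------------
  001101111111110101001111

Answer: 001101111111110101001111 (3669327)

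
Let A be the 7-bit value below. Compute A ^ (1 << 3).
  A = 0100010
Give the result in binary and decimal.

Mask = 1 << 3 = 0001000
Bit 3 of A is 0; XOR with the mask flips it to 1.
  0100010
^ 0001000
---------
  0101010

Answer: 0101010 (42)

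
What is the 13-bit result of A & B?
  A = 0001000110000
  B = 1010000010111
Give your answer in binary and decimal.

Apply & to each column (1 only where both bits are 1):
  0001000110000
& 1010000010111
---------------
  0000000010000

Answer: 0000000010000 (16)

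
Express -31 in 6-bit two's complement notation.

1. Binary of +31:  011111
2. Invert bits:     100000
3. Add 1:           100001

Answer: 100001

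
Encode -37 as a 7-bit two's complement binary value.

1. Binary of +37:  0100101
2. Invert bits:     1011010
3. Add 1:           1011011

Answer: 1011011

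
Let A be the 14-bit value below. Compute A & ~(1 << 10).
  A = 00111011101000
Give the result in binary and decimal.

Mask = ~(1 << 10) = 11101111111111
Bit 10 of A is 1, so AND-ing with the mask clears it to 0.
  00111011101000
& 11101111111111
----------------
  00101011101000

Answer: 00101011101000 (2792)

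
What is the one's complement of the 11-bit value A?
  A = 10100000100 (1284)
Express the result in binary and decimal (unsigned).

Flip each bit (0->1, 1->0):
  10100000100
  01011111011

Answer: 01011111011 (763)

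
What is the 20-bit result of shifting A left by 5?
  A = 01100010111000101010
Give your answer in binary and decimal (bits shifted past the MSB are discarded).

Shift left by 5: drop the top 5 bit(s), append 5 zero(s) on the right.
  01100010111000101010  ->  discard [01100], keep [010111000101010], append 00000
= 01011100010101000000

Answer: 01011100010101000000 (378176)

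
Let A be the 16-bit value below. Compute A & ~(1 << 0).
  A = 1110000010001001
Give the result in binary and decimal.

Mask = ~(1 << 0) = 1111111111111110
Bit 0 of A is 1, so AND-ing with the mask clears it to 0.
  1110000010001001
& 1111111111111110
------------------
  1110000010001000

Answer: 1110000010001000 (57480)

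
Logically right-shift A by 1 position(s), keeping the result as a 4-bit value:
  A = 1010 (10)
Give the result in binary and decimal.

Logical shift right by 1: drop the bottom 1 bit(s), prepend 1 zero(s) on the left.
  1010  ->  keep [101], discard [0], prepend 0
= 0101

Answer: 0101 (5)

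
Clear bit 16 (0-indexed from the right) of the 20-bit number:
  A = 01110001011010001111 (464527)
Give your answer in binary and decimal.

Mask = ~(1 << 16) = 11101111111111111111
Bit 16 of A is 1, so AND-ing with the mask clears it to 0.
  01110001011010001111
& 11101111111111111111
----------------------
  01100001011010001111

Answer: 01100001011010001111 (398991)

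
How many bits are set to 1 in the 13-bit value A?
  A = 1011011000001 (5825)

1011011000001
1-bits at positions (from bit 0 = LSB): 0, 6, 7, 9, 10, 12
Count = 6

Answer: 6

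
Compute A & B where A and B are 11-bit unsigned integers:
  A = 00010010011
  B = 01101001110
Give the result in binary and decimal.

Apply & to each column (1 only where both bits are 1):
  00010010011
& 01101001110
-------------
  00000000010

Answer: 00000000010 (2)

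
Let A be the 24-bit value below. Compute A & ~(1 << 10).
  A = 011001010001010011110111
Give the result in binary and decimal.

Mask = ~(1 << 10) = 111111111111101111111111
Bit 10 of A is 1, so AND-ing with the mask clears it to 0.
  011001010001010011110111
& 111111111111101111111111
--------------------------
  011001010001000011110111

Answer: 011001010001000011110111 (6623479)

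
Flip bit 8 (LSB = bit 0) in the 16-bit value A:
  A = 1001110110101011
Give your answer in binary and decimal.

Mask = 1 << 8 = 0000000100000000
Bit 8 of A is 1; XOR with the mask flips it to 0.
  1001110110101011
^ 0000000100000000
------------------
  1001110010101011

Answer: 1001110010101011 (40107)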